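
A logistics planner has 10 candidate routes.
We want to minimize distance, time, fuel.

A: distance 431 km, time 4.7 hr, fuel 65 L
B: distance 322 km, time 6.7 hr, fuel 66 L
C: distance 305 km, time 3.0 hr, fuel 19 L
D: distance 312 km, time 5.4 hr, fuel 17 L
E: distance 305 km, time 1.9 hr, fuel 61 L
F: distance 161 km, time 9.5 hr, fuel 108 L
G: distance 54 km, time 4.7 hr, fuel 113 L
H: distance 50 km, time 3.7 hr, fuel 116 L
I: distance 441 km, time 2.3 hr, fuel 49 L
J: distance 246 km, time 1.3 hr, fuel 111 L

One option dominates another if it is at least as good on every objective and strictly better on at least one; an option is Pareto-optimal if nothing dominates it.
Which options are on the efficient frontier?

A: dominated by C (distance 305≤431, time 3.0≤4.7, fuel 19≤65).
B: dominated by C (distance 305≤322, time 3.0≤6.7, fuel 19≤66).
C: not dominated.
D: not dominated (best fuel).
E: not dominated.
F: not dominated.
G: not dominated.
H: not dominated (best distance).
I: not dominated.
J: not dominated (best time).

C, D, E, F, G, H, I, J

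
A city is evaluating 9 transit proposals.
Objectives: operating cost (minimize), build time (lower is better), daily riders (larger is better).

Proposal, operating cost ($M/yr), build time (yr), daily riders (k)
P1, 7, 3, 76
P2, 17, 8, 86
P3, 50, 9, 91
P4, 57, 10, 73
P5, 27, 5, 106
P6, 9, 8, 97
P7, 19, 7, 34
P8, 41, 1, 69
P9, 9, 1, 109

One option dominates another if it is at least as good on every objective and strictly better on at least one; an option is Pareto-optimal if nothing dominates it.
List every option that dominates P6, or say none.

P9

P9: operating cost 9≤9, build time 1≤8, daily riders 109≥97 — dominates P6.
Others (P1, P2, P3, P4, P5, P7, P8) are each worse than P6 on at least one objective.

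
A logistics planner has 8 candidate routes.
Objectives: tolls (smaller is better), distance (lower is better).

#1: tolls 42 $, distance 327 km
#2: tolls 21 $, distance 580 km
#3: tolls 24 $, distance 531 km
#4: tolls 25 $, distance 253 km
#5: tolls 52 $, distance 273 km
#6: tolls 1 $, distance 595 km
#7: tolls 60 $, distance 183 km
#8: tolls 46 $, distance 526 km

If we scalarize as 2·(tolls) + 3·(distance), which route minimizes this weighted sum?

#1: 2·42 + 3·327 = 1065
#2: 2·21 + 3·580 = 1782
#3: 2·24 + 3·531 = 1641
#4: 2·25 + 3·253 = 809
#5: 2·52 + 3·273 = 923
#6: 2·1 + 3·595 = 1787
#7: 2·60 + 3·183 = 669
#8: 2·46 + 3·526 = 1670
Lowest: #7 at 669.

#7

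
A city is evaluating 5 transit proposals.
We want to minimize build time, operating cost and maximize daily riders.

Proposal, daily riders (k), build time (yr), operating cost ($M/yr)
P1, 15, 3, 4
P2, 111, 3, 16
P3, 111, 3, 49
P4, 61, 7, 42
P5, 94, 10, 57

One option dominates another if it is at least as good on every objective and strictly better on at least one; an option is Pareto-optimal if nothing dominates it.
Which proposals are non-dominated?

P1, P2

P1: not dominated (best operating cost).
P2: not dominated.
P3: dominated by P2 (daily riders 111≥111, build time 3≤3, operating cost 16≤49).
P4: dominated by P2 (daily riders 111≥61, build time 3≤7, operating cost 16≤42).
P5: dominated by P2 (daily riders 111≥94, build time 3≤10, operating cost 16≤57).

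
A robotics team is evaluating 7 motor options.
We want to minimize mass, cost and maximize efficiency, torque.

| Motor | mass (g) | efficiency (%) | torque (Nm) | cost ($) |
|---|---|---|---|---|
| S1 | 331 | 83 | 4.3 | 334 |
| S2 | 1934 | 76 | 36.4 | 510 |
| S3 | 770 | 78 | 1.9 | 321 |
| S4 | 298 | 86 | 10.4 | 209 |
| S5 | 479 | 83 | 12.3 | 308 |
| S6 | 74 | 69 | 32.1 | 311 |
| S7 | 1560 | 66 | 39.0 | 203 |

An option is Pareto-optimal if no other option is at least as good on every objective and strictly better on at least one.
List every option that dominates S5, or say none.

none

S1: worse on torque (4.3 vs 12.3).
S2: worse on mass (1934 vs 479).
S3: worse on mass (770 vs 479).
S4: worse on torque (10.4 vs 12.3).
S6: worse on efficiency (69 vs 83).
S7: worse on mass (1560 vs 479).
No option dominates S5.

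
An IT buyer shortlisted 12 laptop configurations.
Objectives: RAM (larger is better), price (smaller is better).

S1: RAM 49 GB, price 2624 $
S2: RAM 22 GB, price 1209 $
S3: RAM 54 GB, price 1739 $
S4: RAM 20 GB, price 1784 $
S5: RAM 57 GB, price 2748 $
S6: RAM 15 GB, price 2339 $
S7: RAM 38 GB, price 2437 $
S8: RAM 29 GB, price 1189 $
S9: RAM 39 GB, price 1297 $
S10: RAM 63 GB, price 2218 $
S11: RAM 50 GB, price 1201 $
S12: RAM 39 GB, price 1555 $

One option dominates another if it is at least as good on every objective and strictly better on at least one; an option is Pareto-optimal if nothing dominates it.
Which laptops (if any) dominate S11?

S1: worse on RAM (49 vs 50).
S2: worse on RAM (22 vs 50).
S3: worse on price (1739 vs 1201).
S4: worse on RAM (20 vs 50).
S5: worse on price (2748 vs 1201).
S6: worse on RAM (15 vs 50).
S7: worse on RAM (38 vs 50).
S8: worse on RAM (29 vs 50).
S9: worse on RAM (39 vs 50).
S10: worse on price (2218 vs 1201).
S12: worse on RAM (39 vs 50).
No option dominates S11.

none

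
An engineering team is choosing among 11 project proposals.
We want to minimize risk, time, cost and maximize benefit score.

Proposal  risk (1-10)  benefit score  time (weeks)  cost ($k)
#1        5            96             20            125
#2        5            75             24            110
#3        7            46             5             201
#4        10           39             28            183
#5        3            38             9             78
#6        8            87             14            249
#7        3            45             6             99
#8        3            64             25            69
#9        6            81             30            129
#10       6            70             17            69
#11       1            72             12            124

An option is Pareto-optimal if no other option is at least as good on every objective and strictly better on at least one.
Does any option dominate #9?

Yes

#1 vs #9: risk 5≤6, benefit score 96≥81, time 20≤30, cost 125≤129 — #1 is at least as good on every objective and strictly better on at least one, so #1 dominates #9.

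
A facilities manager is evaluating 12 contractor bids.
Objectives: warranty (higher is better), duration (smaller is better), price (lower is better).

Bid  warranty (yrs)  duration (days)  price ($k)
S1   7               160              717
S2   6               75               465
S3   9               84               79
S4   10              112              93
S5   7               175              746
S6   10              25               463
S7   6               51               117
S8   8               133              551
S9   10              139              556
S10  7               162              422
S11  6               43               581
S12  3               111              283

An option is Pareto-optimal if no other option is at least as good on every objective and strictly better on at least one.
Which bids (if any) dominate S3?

none

S1: worse on warranty (7 vs 9).
S2: worse on warranty (6 vs 9).
S4: worse on duration (112 vs 84).
S5: worse on warranty (7 vs 9).
S6: worse on price (463 vs 79).
S7: worse on warranty (6 vs 9).
S8: worse on warranty (8 vs 9).
S9: worse on duration (139 vs 84).
S10: worse on warranty (7 vs 9).
S11: worse on warranty (6 vs 9).
S12: worse on warranty (3 vs 9).
No option dominates S3.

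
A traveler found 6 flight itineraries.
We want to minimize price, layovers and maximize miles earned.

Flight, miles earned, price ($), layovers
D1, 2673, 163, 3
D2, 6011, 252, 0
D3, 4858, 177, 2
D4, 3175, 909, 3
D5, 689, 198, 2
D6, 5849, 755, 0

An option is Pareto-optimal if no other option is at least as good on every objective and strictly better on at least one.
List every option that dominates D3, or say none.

D1: worse on miles earned (2673 vs 4858).
D2: worse on price (252 vs 177).
D4: worse on miles earned (3175 vs 4858).
D5: worse on miles earned (689 vs 4858).
D6: worse on price (755 vs 177).
No option dominates D3.

none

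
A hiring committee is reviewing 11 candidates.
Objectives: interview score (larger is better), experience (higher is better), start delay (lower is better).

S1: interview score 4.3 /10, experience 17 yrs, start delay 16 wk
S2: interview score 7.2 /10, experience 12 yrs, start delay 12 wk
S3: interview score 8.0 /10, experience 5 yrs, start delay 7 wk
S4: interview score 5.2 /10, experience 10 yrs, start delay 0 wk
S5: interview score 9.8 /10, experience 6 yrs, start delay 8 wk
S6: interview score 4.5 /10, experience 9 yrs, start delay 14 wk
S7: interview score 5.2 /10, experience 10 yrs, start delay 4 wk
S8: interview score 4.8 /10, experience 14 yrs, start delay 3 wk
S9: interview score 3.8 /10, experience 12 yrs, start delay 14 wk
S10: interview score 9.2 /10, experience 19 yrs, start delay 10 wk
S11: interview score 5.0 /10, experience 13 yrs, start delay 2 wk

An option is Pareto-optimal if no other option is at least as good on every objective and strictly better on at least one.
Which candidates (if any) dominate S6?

S2, S4, S7, S8, S10, S11

S2: interview score 7.2≥4.5, experience 12≥9, start delay 12≤14 — dominates S6.
S4: interview score 5.2≥4.5, experience 10≥9, start delay 0≤14 — dominates S6.
S7: interview score 5.2≥4.5, experience 10≥9, start delay 4≤14 — dominates S6.
S8: interview score 4.8≥4.5, experience 14≥9, start delay 3≤14 — dominates S6.
S10: interview score 9.2≥4.5, experience 19≥9, start delay 10≤14 — dominates S6.
S11: interview score 5.0≥4.5, experience 13≥9, start delay 2≤14 — dominates S6.
Others (S1, S3, S5, S9) are each worse than S6 on at least one objective.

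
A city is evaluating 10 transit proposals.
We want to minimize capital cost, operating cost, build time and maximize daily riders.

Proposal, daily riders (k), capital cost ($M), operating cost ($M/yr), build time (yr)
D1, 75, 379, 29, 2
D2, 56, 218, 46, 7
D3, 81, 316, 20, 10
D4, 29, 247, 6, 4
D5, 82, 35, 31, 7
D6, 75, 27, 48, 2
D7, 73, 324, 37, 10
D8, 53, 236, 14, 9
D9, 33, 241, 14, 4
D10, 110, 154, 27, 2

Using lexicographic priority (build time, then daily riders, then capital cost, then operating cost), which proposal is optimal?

First minimize build time: best is 2, kept {D1, D6, D10}.
Then maximize daily riders: best is 110, kept {D10}.

D10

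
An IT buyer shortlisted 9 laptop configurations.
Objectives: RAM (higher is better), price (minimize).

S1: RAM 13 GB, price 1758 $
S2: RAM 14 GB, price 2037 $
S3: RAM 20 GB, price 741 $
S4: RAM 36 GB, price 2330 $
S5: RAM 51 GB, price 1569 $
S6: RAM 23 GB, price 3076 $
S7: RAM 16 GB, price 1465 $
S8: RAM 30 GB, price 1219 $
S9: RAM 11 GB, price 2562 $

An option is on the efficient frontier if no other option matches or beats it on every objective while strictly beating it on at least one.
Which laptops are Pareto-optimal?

S3, S5, S8

S1: dominated by S3 (RAM 20≥13, price 741≤1758).
S2: dominated by S3 (RAM 20≥14, price 741≤2037).
S3: not dominated (best price).
S4: dominated by S5 (RAM 51≥36, price 1569≤2330).
S5: not dominated (best RAM).
S6: dominated by S4 (RAM 36≥23, price 2330≤3076).
S7: dominated by S3 (RAM 20≥16, price 741≤1465).
S8: not dominated.
S9: dominated by S1 (RAM 13≥11, price 1758≤2562).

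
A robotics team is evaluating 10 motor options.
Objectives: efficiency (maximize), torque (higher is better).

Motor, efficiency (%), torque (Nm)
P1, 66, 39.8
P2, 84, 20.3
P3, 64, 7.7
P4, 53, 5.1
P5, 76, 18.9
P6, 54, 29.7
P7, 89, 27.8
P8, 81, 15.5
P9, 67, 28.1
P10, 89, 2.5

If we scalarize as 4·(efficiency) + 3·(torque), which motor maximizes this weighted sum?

P7

P1: 4·66 + 3·39.8 = 383.4
P2: 4·84 + 3·20.3 = 396.9
P3: 4·64 + 3·7.7 = 279.1
P4: 4·53 + 3·5.1 = 227.3
P5: 4·76 + 3·18.9 = 360.7
P6: 4·54 + 3·29.7 = 305.1
P7: 4·89 + 3·27.8 = 439.4
P8: 4·81 + 3·15.5 = 370.5
P9: 4·67 + 3·28.1 = 352.3
P10: 4·89 + 3·2.5 = 363.5
Highest: P7 at 439.4.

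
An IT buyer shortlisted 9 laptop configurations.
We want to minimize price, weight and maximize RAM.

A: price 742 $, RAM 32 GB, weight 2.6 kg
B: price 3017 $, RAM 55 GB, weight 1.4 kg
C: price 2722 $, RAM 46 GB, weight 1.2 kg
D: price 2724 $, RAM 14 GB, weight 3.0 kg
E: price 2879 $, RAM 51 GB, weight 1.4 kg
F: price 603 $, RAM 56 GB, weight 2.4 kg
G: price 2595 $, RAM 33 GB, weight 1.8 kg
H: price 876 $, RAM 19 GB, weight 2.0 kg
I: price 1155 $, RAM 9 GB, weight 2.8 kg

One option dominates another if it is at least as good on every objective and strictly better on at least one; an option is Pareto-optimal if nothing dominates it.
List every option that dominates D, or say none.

A, C, F, G, H

A: price 742≤2724, RAM 32≥14, weight 2.6≤3.0 — dominates D.
C: price 2722≤2724, RAM 46≥14, weight 1.2≤3.0 — dominates D.
F: price 603≤2724, RAM 56≥14, weight 2.4≤3.0 — dominates D.
G: price 2595≤2724, RAM 33≥14, weight 1.8≤3.0 — dominates D.
H: price 876≤2724, RAM 19≥14, weight 2.0≤3.0 — dominates D.
Others (B, E, I) are each worse than D on at least one objective.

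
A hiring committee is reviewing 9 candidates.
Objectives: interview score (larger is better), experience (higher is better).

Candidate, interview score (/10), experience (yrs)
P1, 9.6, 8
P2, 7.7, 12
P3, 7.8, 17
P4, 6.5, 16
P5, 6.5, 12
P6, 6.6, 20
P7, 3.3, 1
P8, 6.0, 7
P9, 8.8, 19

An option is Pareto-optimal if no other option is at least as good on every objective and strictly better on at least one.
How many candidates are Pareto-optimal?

P1: not dominated (best interview score).
P2: dominated by P3 (interview score 7.8≥7.7, experience 17≥12).
P3: dominated by P9 (interview score 8.8≥7.8, experience 19≥17).
P4: dominated by P3 (interview score 7.8≥6.5, experience 17≥16).
P5: dominated by P2 (interview score 7.7≥6.5, experience 12≥12).
P6: not dominated (best experience).
P7: dominated by P1 (interview score 9.6≥3.3, experience 8≥1).
P8: dominated by P1 (interview score 9.6≥6.0, experience 8≥7).
P9: not dominated.
Pareto-optimal: P1, P6, P9 → 3.

3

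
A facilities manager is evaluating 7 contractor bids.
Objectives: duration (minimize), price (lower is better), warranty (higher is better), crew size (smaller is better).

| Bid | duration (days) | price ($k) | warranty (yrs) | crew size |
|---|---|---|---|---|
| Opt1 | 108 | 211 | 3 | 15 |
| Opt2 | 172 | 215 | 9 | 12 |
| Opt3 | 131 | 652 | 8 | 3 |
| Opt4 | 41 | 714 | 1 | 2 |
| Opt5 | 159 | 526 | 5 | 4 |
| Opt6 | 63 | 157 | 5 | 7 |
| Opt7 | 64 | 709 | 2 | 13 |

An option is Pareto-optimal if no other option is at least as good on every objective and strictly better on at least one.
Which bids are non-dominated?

Opt1: dominated by Opt6 (duration 63≤108, price 157≤211, warranty 5≥3, crew size 7≤15).
Opt2: not dominated (best warranty).
Opt3: not dominated.
Opt4: not dominated (best duration).
Opt5: not dominated.
Opt6: not dominated (best price).
Opt7: dominated by Opt6 (duration 63≤64, price 157≤709, warranty 5≥2, crew size 7≤13).

Opt2, Opt3, Opt4, Opt5, Opt6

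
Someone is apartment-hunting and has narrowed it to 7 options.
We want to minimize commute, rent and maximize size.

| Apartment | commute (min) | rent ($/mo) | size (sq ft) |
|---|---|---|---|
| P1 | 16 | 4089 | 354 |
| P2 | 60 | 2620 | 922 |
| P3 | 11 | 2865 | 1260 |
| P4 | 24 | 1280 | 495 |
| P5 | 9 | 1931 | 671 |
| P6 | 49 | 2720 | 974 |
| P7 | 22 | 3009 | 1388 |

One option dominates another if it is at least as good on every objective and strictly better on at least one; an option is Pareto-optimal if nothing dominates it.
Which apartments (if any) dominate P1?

P3: commute 11≤16, rent 2865≤4089, size 1260≥354 — dominates P1.
P5: commute 9≤16, rent 1931≤4089, size 671≥354 — dominates P1.
Others (P2, P4, P6, P7) are each worse than P1 on at least one objective.

P3, P5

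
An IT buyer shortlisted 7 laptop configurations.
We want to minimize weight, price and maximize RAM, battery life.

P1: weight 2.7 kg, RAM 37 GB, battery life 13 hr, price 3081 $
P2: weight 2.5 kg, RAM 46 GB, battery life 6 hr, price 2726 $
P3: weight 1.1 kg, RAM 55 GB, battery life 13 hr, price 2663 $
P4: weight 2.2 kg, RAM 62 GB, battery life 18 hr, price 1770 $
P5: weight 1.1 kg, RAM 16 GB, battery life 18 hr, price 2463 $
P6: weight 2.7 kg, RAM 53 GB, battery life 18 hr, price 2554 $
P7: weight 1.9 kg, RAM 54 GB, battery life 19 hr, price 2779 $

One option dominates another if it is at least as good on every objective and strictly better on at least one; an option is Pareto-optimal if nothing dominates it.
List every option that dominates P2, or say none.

P3: weight 1.1≤2.5, RAM 55≥46, battery life 13≥6, price 2663≤2726 — dominates P2.
P4: weight 2.2≤2.5, RAM 62≥46, battery life 18≥6, price 1770≤2726 — dominates P2.
Others (P1, P5, P6, P7) are each worse than P2 on at least one objective.

P3, P4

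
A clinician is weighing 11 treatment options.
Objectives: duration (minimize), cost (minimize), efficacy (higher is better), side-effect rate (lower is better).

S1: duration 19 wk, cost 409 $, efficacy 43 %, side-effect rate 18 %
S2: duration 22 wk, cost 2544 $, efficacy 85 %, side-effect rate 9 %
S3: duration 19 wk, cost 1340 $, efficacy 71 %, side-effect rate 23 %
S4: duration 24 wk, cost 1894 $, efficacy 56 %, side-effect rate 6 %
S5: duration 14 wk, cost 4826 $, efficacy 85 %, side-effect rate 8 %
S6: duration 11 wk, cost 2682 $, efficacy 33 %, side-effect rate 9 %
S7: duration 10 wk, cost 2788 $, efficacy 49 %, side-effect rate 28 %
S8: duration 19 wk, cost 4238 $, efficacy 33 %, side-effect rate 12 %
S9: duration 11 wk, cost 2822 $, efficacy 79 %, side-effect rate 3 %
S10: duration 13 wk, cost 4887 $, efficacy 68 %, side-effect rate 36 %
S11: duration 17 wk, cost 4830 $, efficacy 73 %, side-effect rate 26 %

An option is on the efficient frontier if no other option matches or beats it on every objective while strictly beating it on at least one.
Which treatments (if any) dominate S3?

S1: worse on efficacy (43 vs 71).
S2: worse on duration (22 vs 19).
S4: worse on duration (24 vs 19).
S5: worse on cost (4826 vs 1340).
S6: worse on cost (2682 vs 1340).
S7: worse on cost (2788 vs 1340).
S8: worse on cost (4238 vs 1340).
S9: worse on cost (2822 vs 1340).
S10: worse on cost (4887 vs 1340).
S11: worse on cost (4830 vs 1340).
No option dominates S3.

none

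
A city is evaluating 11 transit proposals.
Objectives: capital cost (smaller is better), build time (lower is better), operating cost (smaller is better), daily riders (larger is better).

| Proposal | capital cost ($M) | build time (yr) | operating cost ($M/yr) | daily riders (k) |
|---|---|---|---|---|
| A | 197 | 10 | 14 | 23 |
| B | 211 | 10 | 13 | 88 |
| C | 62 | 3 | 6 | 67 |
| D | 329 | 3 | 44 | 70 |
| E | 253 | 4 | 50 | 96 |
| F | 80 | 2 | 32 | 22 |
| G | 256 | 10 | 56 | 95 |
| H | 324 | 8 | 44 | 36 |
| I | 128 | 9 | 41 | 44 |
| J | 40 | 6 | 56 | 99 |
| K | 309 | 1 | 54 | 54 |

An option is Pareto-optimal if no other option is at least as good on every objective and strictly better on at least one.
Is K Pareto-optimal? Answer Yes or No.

A: worse on build time (10 vs 1).
B: worse on build time (10 vs 1).
C: worse on build time (3 vs 1).
D: worse on capital cost (329 vs 309).
E: worse on build time (4 vs 1).
F: worse on build time (2 vs 1).
G: worse on build time (10 vs 1).
H: worse on capital cost (324 vs 309).
I: worse on build time (9 vs 1).
J: worse on build time (6 vs 1).
No option is at least as good as K on every objective and strictly better on one.

Yes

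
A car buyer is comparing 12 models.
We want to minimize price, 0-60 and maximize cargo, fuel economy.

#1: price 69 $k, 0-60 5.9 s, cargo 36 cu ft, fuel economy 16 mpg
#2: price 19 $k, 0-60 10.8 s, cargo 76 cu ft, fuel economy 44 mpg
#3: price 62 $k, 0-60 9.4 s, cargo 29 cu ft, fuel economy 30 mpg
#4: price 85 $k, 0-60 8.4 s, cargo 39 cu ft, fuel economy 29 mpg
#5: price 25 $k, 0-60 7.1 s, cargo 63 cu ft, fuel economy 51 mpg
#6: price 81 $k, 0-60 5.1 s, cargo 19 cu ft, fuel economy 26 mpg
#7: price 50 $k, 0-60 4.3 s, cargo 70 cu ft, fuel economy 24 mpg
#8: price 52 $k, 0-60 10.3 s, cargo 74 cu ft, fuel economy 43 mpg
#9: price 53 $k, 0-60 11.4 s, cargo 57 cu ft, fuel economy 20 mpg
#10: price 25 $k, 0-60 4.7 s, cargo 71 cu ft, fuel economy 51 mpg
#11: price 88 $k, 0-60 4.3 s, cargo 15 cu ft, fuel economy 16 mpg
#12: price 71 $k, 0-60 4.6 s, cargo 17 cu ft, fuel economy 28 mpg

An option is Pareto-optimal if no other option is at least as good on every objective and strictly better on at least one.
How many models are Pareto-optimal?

5

#1: dominated by #7 (price 50≤69, 0-60 4.3≤5.9, cargo 70≥36, fuel economy 24≥16).
#2: not dominated (best price).
#3: dominated by #5 (price 25≤62, 0-60 7.1≤9.4, cargo 63≥29, fuel economy 51≥30).
#4: dominated by #5 (price 25≤85, 0-60 7.1≤8.4, cargo 63≥39, fuel economy 51≥29).
#5: dominated by #10 (price 25≤25, 0-60 4.7≤7.1, cargo 71≥63, fuel economy 51≥51).
#6: dominated by #10 (price 25≤81, 0-60 4.7≤5.1, cargo 71≥19, fuel economy 51≥26).
#7: not dominated.
#8: not dominated.
#9: dominated by #2 (price 19≤53, 0-60 10.8≤11.4, cargo 76≥57, fuel economy 44≥20).
#10: not dominated.
#11: dominated by #7 (price 50≤88, 0-60 4.3≤4.3, cargo 70≥15, fuel economy 24≥16).
#12: not dominated.
Pareto-optimal: #2, #7, #8, #10, #12 → 5.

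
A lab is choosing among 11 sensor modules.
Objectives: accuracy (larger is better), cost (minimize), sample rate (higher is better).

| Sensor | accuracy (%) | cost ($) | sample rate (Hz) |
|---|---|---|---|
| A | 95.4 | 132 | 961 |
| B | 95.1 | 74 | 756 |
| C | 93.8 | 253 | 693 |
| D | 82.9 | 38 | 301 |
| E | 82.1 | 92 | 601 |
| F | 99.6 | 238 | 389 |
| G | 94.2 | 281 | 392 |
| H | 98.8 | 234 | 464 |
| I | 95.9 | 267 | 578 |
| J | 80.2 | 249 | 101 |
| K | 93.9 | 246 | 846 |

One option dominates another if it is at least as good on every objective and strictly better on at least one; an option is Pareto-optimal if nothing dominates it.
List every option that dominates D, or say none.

A: worse on cost (132 vs 38).
B: worse on cost (74 vs 38).
C: worse on cost (253 vs 38).
E: worse on accuracy (82.1 vs 82.9).
F: worse on cost (238 vs 38).
G: worse on cost (281 vs 38).
H: worse on cost (234 vs 38).
I: worse on cost (267 vs 38).
J: worse on accuracy (80.2 vs 82.9).
K: worse on cost (246 vs 38).
No option dominates D.

none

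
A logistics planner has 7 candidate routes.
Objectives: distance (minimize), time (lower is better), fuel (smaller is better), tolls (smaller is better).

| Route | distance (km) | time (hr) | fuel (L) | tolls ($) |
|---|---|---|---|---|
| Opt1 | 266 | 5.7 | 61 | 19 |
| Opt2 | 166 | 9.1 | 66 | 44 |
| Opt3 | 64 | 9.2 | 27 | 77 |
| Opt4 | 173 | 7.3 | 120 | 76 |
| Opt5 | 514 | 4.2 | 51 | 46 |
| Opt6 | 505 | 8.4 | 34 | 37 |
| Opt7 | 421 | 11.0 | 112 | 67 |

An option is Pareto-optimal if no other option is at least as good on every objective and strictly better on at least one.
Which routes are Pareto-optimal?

Opt1, Opt2, Opt3, Opt4, Opt5, Opt6

Opt1: not dominated (best tolls).
Opt2: not dominated.
Opt3: not dominated (best distance).
Opt4: not dominated.
Opt5: not dominated (best time).
Opt6: not dominated.
Opt7: dominated by Opt1 (distance 266≤421, time 5.7≤11.0, fuel 61≤112, tolls 19≤67).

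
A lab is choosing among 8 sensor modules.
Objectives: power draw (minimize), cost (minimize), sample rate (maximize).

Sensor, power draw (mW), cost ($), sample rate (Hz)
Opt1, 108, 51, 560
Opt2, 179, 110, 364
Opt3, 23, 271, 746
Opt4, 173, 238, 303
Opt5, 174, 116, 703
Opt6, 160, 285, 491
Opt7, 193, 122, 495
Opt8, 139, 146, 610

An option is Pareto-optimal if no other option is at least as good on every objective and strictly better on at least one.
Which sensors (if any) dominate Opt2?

Opt1

Opt1: power draw 108≤179, cost 51≤110, sample rate 560≥364 — dominates Opt2.
Others (Opt3, Opt4, Opt5, Opt6, Opt7, Opt8) are each worse than Opt2 on at least one objective.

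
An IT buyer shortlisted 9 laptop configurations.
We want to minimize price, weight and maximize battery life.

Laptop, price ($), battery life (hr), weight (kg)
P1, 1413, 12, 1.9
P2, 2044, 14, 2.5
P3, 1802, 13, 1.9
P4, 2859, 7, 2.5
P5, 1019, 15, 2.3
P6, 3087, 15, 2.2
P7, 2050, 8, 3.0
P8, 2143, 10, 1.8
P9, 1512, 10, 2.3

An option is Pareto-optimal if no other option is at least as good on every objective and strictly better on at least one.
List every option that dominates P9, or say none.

P1: price 1413≤1512, battery life 12≥10, weight 1.9≤2.3 — dominates P9.
P5: price 1019≤1512, battery life 15≥10, weight 2.3≤2.3 — dominates P9.
Others (P2, P3, P4, P6, P7, P8) are each worse than P9 on at least one objective.

P1, P5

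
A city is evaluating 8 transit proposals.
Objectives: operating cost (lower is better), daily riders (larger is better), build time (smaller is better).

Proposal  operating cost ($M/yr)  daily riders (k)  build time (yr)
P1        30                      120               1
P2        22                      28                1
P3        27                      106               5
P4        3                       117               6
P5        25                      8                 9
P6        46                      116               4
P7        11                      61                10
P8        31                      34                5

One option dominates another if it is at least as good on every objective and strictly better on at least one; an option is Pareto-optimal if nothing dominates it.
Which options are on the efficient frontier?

P1, P2, P3, P4

P1: not dominated (best daily riders).
P2: not dominated.
P3: not dominated.
P4: not dominated (best operating cost).
P5: dominated by P2 (operating cost 22≤25, daily riders 28≥8, build time 1≤9).
P6: dominated by P1 (operating cost 30≤46, daily riders 120≥116, build time 1≤4).
P7: dominated by P4 (operating cost 3≤11, daily riders 117≥61, build time 6≤10).
P8: dominated by P1 (operating cost 30≤31, daily riders 120≥34, build time 1≤5).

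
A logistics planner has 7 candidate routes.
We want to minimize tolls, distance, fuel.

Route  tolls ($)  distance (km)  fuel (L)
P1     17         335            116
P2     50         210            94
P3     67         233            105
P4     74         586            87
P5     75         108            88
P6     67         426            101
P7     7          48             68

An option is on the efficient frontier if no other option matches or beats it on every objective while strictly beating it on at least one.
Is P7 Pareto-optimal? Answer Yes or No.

Yes

P1: worse on tolls (17 vs 7).
P2: worse on tolls (50 vs 7).
P3: worse on tolls (67 vs 7).
P4: worse on tolls (74 vs 7).
P5: worse on tolls (75 vs 7).
P6: worse on tolls (67 vs 7).
No option is at least as good as P7 on every objective and strictly better on one.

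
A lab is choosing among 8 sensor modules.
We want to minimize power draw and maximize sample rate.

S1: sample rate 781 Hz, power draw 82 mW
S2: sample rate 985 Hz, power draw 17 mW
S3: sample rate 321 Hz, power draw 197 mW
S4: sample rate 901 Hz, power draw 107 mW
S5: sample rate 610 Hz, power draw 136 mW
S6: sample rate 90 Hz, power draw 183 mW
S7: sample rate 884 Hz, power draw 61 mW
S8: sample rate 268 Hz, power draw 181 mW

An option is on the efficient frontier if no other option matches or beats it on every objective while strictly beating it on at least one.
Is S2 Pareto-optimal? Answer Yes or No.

S1: worse on sample rate (781 vs 985).
S3: worse on sample rate (321 vs 985).
S4: worse on sample rate (901 vs 985).
S5: worse on sample rate (610 vs 985).
S6: worse on sample rate (90 vs 985).
S7: worse on sample rate (884 vs 985).
S8: worse on sample rate (268 vs 985).
No option is at least as good as S2 on every objective and strictly better on one.

Yes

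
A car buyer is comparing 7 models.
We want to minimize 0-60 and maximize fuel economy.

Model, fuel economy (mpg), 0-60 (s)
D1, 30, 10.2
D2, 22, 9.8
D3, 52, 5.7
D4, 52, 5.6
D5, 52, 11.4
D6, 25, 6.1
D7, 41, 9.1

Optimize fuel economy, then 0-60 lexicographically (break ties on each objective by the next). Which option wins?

D4

First maximize fuel economy: best is 52, kept {D3, D4, D5}.
Then minimize 0-60: best is 5.6, kept {D4}.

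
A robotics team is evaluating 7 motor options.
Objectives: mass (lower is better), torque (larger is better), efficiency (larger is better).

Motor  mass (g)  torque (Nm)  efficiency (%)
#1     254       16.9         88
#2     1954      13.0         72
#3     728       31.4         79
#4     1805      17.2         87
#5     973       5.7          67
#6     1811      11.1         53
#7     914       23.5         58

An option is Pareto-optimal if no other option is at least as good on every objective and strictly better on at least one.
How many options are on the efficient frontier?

3

#1: not dominated (best mass).
#2: dominated by #1 (mass 254≤1954, torque 16.9≥13.0, efficiency 88≥72).
#3: not dominated (best torque).
#4: not dominated.
#5: dominated by #1 (mass 254≤973, torque 16.9≥5.7, efficiency 88≥67).
#6: dominated by #1 (mass 254≤1811, torque 16.9≥11.1, efficiency 88≥53).
#7: dominated by #3 (mass 728≤914, torque 31.4≥23.5, efficiency 79≥58).
Pareto-optimal: #1, #3, #4 → 3.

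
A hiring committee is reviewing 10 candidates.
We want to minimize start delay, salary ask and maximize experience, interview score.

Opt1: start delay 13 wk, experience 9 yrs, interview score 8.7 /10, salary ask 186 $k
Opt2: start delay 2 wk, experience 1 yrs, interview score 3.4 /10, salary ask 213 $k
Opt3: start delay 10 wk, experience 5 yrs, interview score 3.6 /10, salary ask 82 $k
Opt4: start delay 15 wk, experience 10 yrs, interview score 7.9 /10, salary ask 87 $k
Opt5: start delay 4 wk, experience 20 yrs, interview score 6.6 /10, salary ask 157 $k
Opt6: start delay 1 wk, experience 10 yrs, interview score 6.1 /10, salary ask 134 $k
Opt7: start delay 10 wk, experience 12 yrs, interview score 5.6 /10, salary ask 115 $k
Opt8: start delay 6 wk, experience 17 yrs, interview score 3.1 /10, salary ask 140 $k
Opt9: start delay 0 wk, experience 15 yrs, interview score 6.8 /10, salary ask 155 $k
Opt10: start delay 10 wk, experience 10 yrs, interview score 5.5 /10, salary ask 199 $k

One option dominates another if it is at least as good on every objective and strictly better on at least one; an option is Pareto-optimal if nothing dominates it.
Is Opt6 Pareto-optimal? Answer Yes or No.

Opt1: worse on start delay (13 vs 1).
Opt2: worse on start delay (2 vs 1).
Opt3: worse on start delay (10 vs 1).
Opt4: worse on start delay (15 vs 1).
Opt5: worse on start delay (4 vs 1).
Opt7: worse on start delay (10 vs 1).
Opt8: worse on start delay (6 vs 1).
Opt9: worse on salary ask (155 vs 134).
Opt10: worse on start delay (10 vs 1).
No option is at least as good as Opt6 on every objective and strictly better on one.

Yes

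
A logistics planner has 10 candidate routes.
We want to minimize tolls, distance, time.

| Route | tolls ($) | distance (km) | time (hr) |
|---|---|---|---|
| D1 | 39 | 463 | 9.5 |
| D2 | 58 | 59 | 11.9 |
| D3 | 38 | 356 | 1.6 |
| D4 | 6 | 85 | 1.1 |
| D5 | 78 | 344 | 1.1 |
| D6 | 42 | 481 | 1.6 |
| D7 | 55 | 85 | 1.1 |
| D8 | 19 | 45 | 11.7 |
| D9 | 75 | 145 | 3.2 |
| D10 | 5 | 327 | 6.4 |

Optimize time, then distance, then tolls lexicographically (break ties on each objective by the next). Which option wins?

First minimize time: best is 1.1, kept {D4, D5, D7}.
Then minimize distance: best is 85, kept {D4, D7}.
Then minimize tolls: best is 6, kept {D4}.

D4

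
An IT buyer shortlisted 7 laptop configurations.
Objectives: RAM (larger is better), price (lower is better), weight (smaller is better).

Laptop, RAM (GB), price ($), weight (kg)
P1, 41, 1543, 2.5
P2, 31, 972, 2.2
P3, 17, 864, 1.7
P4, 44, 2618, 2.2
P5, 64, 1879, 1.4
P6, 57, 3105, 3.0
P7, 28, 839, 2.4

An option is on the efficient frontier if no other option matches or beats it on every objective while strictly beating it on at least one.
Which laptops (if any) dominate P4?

P5

P5: RAM 64≥44, price 1879≤2618, weight 1.4≤2.2 — dominates P4.
Others (P1, P2, P3, P6, P7) are each worse than P4 on at least one objective.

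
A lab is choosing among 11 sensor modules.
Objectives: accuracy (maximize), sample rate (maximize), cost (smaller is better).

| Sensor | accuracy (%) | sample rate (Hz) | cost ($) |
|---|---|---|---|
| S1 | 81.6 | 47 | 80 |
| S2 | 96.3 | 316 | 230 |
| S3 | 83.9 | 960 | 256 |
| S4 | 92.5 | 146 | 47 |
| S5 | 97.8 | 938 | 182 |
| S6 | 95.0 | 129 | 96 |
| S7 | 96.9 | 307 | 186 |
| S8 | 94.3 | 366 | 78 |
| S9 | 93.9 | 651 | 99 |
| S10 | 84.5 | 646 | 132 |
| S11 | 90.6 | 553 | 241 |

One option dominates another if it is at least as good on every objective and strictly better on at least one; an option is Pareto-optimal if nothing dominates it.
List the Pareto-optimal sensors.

S1: dominated by S4 (accuracy 92.5≥81.6, sample rate 146≥47, cost 47≤80).
S2: dominated by S5 (accuracy 97.8≥96.3, sample rate 938≥316, cost 182≤230).
S3: not dominated (best sample rate).
S4: not dominated (best cost).
S5: not dominated (best accuracy).
S6: not dominated.
S7: dominated by S5 (accuracy 97.8≥96.9, sample rate 938≥307, cost 182≤186).
S8: not dominated.
S9: not dominated.
S10: dominated by S9 (accuracy 93.9≥84.5, sample rate 651≥646, cost 99≤132).
S11: dominated by S5 (accuracy 97.8≥90.6, sample rate 938≥553, cost 182≤241).

S3, S4, S5, S6, S8, S9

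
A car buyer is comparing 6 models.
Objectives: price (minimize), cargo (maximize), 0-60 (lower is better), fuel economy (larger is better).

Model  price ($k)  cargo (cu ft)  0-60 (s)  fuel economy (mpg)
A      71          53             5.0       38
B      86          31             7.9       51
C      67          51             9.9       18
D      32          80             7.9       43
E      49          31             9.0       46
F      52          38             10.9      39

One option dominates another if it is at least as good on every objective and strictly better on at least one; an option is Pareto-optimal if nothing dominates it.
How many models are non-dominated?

A: not dominated (best 0-60).
B: not dominated (best fuel economy).
C: dominated by D (price 32≤67, cargo 80≥51, 0-60 7.9≤9.9, fuel economy 43≥18).
D: not dominated (best price).
E: not dominated.
F: dominated by D (price 32≤52, cargo 80≥38, 0-60 7.9≤10.9, fuel economy 43≥39).
Pareto-optimal: A, B, D, E → 4.

4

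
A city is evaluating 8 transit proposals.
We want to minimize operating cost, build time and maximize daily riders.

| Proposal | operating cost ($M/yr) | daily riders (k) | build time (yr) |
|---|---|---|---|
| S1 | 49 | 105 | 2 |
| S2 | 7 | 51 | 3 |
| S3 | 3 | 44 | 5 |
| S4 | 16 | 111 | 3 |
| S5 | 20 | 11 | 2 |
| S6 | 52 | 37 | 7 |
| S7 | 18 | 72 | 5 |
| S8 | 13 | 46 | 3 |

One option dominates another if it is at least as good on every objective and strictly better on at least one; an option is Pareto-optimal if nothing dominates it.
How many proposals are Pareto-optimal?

S1: not dominated.
S2: not dominated.
S3: not dominated (best operating cost).
S4: not dominated (best daily riders).
S5: not dominated.
S6: dominated by S1 (operating cost 49≤52, daily riders 105≥37, build time 2≤7).
S7: dominated by S4 (operating cost 16≤18, daily riders 111≥72, build time 3≤5).
S8: dominated by S2 (operating cost 7≤13, daily riders 51≥46, build time 3≤3).
Pareto-optimal: S1, S2, S3, S4, S5 → 5.

5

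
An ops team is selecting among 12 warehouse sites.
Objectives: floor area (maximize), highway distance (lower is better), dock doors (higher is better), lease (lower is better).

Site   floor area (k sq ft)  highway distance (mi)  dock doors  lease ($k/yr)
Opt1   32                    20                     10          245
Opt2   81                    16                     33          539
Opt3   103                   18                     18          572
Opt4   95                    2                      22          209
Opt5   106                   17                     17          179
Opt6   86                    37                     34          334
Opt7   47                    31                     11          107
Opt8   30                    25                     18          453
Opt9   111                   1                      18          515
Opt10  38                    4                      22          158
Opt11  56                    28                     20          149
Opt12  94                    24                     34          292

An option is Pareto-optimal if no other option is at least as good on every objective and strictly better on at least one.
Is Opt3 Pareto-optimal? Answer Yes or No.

No

Opt9 vs Opt3: floor area 111≥103, highway distance 1≤18, dock doors 18≥18, lease 515≤572 — Opt9 is at least as good on every objective and strictly better on at least one, so Opt9 dominates Opt3.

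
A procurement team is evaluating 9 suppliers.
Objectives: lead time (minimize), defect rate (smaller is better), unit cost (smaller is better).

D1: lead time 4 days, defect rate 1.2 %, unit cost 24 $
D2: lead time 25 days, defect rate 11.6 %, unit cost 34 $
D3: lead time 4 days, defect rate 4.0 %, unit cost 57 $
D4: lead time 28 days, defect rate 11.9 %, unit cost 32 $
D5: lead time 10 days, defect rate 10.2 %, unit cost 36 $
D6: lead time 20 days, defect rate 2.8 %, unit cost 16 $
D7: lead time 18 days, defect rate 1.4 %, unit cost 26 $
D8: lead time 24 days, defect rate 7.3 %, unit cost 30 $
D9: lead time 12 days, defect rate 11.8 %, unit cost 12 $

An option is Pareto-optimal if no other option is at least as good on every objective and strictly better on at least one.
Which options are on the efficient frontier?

D1, D6, D9

D1: not dominated (best defect rate).
D2: dominated by D1 (lead time 4≤25, defect rate 1.2≤11.6, unit cost 24≤34).
D3: dominated by D1 (lead time 4≤4, defect rate 1.2≤4.0, unit cost 24≤57).
D4: dominated by D1 (lead time 4≤28, defect rate 1.2≤11.9, unit cost 24≤32).
D5: dominated by D1 (lead time 4≤10, defect rate 1.2≤10.2, unit cost 24≤36).
D6: not dominated.
D7: dominated by D1 (lead time 4≤18, defect rate 1.2≤1.4, unit cost 24≤26).
D8: dominated by D1 (lead time 4≤24, defect rate 1.2≤7.3, unit cost 24≤30).
D9: not dominated (best unit cost).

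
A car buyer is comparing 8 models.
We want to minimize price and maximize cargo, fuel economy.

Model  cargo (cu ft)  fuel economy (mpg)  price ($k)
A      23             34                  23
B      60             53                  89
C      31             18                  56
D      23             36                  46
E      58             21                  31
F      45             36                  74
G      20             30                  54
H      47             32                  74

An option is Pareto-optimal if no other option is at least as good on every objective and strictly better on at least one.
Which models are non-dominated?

A: not dominated (best price).
B: not dominated (best cargo).
C: dominated by E (cargo 58≥31, fuel economy 21≥18, price 31≤56).
D: not dominated.
E: not dominated.
F: not dominated.
G: dominated by A (cargo 23≥20, fuel economy 34≥30, price 23≤54).
H: not dominated.

A, B, D, E, F, H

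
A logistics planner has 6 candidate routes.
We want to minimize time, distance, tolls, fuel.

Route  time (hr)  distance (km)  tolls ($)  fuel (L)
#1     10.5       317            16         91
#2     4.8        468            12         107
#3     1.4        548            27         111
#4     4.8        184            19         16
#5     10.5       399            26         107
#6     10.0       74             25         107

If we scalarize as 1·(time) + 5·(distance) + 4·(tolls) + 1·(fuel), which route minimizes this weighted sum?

#1: 1·10.5 + 5·317 + 4·16 + 1·91 = 1750.5
#2: 1·4.8 + 5·468 + 4·12 + 1·107 = 2499.8
#3: 1·1.4 + 5·548 + 4·27 + 1·111 = 2960.4
#4: 1·4.8 + 5·184 + 4·19 + 1·16 = 1016.8
#5: 1·10.5 + 5·399 + 4·26 + 1·107 = 2216.5
#6: 1·10.0 + 5·74 + 4·25 + 1·107 = 587.0
Lowest: #6 at 587.0.

#6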